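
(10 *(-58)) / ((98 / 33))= -9570 / 49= -195.31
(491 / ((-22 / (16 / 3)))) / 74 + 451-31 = 510856 / 1221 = 418.39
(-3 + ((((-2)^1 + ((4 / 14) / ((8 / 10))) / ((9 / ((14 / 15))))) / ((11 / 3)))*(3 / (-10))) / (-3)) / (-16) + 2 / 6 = 0.52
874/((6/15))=2185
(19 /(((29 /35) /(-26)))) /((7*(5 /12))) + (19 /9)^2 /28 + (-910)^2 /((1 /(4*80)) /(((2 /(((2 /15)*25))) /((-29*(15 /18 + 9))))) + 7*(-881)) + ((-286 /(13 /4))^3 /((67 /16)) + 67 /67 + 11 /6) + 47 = -1021032869085870077 /6262919876556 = -163028.25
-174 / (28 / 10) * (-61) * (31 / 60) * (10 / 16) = 274195 / 224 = 1224.08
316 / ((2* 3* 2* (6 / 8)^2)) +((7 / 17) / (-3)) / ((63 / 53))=7145 / 153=46.70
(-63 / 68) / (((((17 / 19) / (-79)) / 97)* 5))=9172611 / 5780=1586.96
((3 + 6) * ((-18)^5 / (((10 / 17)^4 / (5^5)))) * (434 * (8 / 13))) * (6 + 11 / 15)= -10376731355624928 / 13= -798210104278840.62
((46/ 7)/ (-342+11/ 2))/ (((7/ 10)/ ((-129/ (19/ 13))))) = 1542840/ 626563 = 2.46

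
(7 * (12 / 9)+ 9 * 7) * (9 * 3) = 1953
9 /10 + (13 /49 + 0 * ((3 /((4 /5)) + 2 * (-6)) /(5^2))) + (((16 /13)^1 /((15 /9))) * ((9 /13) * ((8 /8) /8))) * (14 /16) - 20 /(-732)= 37841497 /30308460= 1.25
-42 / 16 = -2.62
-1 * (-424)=424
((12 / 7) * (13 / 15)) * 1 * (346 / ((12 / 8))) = 35984 / 105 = 342.70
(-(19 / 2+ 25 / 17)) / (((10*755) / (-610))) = 22753 / 25670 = 0.89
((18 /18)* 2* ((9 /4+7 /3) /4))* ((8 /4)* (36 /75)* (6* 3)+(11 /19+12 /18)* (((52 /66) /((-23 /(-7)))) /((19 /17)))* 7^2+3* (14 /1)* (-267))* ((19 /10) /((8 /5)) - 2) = 746923630687 /35868960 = 20823.68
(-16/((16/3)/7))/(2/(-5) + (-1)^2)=-35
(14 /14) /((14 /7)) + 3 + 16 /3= 53 /6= 8.83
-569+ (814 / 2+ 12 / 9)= -482 / 3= -160.67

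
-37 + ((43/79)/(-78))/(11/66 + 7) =-38000/1027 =-37.00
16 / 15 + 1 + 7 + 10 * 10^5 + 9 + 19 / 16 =240004621 / 240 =1000019.25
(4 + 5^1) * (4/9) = 4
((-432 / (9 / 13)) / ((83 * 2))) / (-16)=39 / 166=0.23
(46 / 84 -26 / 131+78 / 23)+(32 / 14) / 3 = 569755 / 126546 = 4.50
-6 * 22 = -132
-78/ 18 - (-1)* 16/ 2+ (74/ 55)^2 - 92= -785197/ 9075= -86.52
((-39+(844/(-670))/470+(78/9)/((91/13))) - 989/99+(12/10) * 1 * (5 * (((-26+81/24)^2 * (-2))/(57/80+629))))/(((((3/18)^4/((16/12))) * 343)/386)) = -11713975604135722752/104744159402575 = -111834.16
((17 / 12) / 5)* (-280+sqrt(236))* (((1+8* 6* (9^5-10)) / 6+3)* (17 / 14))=-818994499 / 18+818994499* sqrt(59) / 2520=-43003338.79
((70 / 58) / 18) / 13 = 35 / 6786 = 0.01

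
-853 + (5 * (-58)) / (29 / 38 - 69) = -2200809 / 2593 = -848.75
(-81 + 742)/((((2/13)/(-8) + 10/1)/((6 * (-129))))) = -8867976/173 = -51259.98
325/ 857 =0.38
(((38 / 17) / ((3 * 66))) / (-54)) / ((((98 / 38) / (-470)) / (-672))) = -2714720 / 106029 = -25.60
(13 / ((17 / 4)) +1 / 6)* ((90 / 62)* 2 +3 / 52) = 523439 / 54808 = 9.55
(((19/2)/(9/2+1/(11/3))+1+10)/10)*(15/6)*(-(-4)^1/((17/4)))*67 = 204.79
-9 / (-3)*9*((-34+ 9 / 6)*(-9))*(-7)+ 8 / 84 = -2321861 / 42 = -55282.40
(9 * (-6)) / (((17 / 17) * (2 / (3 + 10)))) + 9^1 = -342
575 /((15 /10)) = 1150 /3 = 383.33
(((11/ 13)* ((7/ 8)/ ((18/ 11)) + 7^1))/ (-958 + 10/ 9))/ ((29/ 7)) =-83545/ 51947584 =-0.00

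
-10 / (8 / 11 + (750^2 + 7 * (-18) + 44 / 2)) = -55 / 3093182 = -0.00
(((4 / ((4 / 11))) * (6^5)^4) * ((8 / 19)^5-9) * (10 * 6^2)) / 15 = -21478323851363140000284672 / 2476099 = -8674258925577345655.52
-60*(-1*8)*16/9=2560/3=853.33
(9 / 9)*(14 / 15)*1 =14 / 15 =0.93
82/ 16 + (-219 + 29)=-1479/ 8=-184.88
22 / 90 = 11 / 45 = 0.24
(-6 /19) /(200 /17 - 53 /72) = -0.03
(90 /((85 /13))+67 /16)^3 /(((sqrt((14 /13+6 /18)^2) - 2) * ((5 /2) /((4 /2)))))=-4540720602093 /578554880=-7848.38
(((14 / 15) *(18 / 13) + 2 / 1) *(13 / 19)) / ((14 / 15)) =321 / 133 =2.41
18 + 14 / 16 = 18.88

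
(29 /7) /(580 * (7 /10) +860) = 29 /8862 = 0.00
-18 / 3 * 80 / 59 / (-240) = 2 / 59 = 0.03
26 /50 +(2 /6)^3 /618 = 216943 /417150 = 0.52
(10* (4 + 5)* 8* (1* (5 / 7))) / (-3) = -1200 / 7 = -171.43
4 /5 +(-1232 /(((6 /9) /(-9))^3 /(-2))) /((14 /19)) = -41137466 /5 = -8227493.20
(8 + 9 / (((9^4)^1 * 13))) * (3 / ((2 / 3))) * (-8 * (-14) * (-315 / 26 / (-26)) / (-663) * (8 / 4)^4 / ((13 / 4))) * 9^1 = -125.56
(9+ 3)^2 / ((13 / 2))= 288 / 13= 22.15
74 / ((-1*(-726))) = 37 / 363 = 0.10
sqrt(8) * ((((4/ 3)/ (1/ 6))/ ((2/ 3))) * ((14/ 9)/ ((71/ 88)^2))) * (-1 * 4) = -3469312 * sqrt(2)/ 15123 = -324.43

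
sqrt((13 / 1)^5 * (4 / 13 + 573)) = 169 * sqrt(7453) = 14589.90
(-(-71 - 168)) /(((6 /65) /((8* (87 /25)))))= 72082.40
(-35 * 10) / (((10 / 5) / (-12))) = 2100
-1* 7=-7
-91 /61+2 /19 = -1607 /1159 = -1.39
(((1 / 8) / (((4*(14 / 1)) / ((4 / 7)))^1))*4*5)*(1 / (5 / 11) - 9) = -17 / 98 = -0.17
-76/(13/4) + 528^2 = 3623888/13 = 278760.62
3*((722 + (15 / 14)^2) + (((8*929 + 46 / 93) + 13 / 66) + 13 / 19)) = 31073517067 / 1269884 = 24469.57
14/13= 1.08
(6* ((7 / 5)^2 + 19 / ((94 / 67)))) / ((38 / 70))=765051 / 4465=171.34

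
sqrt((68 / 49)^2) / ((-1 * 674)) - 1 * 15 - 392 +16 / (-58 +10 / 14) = -2696900281 / 6621713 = -407.28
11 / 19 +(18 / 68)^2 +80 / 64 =20855 / 10982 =1.90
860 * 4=3440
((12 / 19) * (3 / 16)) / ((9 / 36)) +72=1377 / 19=72.47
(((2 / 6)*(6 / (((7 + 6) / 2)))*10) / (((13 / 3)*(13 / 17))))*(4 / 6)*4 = 5440 / 2197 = 2.48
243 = 243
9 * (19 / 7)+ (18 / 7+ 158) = 185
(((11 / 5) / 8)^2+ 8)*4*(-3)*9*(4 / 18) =-38763 / 200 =-193.82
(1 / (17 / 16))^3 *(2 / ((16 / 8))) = 4096 / 4913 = 0.83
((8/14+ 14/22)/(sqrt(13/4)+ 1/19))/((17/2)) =0.08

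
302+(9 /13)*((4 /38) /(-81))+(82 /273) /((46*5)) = 540434257 /1789515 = 302.00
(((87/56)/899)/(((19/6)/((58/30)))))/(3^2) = 29/247380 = 0.00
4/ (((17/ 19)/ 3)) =228/ 17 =13.41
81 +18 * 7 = 207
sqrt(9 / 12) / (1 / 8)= 4 * sqrt(3)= 6.93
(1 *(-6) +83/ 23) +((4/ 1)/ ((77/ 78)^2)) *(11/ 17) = 55763/ 210749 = 0.26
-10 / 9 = -1.11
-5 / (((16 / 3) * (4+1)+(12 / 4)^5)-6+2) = -15 / 797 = -0.02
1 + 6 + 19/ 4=47/ 4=11.75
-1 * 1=-1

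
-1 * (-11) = 11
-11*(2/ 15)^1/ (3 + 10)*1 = -22/ 195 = -0.11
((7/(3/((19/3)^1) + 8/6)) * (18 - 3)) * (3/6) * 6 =17955/103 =174.32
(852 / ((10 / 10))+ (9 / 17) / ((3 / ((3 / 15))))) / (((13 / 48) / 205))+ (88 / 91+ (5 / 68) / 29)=115733286759 / 179452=644926.15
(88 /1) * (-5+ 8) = 264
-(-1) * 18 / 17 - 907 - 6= -15503 / 17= -911.94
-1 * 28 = -28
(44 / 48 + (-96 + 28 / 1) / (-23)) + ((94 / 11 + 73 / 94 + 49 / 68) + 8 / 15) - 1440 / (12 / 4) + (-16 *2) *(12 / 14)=-3487900816 / 7075145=-492.98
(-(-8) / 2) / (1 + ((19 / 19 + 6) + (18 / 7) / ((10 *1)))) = 140 / 289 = 0.48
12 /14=6 /7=0.86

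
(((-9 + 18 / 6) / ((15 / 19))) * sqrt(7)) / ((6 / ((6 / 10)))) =-19 * sqrt(7) / 25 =-2.01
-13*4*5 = -260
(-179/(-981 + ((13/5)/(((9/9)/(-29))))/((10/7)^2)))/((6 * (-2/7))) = -156625/1526919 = -0.10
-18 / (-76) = 9 / 38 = 0.24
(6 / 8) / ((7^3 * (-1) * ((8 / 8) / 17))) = -51 / 1372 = -0.04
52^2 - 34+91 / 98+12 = 2682.93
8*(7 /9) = 56 /9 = 6.22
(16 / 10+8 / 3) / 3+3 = 199 / 45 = 4.42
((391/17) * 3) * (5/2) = 345/2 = 172.50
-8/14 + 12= 80/7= 11.43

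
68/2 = 34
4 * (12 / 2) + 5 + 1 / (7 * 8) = 1625 / 56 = 29.02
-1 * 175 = -175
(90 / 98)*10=450 / 49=9.18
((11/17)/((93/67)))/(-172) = -737/271932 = -0.00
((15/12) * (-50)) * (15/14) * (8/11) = -48.70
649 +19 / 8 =5211 / 8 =651.38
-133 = -133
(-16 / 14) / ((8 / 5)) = -5 / 7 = -0.71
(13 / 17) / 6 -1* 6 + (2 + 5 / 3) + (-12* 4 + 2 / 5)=-8467 / 170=-49.81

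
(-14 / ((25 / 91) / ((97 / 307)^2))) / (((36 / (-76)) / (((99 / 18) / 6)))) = 1252648397 / 127236150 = 9.85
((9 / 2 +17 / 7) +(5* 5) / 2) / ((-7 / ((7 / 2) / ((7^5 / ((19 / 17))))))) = -0.00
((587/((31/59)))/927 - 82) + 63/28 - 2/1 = -9258467/114948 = -80.54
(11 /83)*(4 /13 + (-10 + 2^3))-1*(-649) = 700029 /1079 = 648.78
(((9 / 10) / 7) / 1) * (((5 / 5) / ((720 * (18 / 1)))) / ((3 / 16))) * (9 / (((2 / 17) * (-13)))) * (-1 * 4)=17 / 13650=0.00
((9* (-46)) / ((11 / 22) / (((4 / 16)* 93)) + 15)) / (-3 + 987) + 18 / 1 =17.97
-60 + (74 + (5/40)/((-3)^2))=14.01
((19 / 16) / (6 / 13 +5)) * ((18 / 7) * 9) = 20007 / 3976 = 5.03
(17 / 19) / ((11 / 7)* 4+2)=119 / 1102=0.11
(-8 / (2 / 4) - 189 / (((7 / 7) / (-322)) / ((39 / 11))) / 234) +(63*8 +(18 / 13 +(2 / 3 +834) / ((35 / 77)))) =6966407 / 2145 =3247.74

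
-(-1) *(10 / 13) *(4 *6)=240 / 13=18.46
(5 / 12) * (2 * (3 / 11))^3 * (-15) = -1350 / 1331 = -1.01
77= 77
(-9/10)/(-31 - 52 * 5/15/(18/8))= 243/10450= 0.02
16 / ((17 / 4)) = 64 / 17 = 3.76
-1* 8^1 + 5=-3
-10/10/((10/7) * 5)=-7/50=-0.14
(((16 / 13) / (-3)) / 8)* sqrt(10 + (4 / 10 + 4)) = -4* sqrt(10) / 65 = -0.19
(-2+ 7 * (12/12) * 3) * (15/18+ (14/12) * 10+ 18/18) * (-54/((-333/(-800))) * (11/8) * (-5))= 228770.27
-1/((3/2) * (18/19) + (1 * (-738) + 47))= 19/13102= 0.00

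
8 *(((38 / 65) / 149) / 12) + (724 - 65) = 19147321 / 29055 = 659.00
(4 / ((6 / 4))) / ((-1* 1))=-8 / 3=-2.67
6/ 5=1.20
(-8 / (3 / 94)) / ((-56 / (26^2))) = 63544 / 21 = 3025.90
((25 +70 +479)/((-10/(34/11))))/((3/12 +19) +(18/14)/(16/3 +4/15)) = -956284/104995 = -9.11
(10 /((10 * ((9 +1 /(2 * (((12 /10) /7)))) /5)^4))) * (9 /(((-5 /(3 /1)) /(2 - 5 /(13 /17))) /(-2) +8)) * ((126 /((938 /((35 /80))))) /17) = 0.00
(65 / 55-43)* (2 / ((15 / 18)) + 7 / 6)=-4922 / 33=-149.15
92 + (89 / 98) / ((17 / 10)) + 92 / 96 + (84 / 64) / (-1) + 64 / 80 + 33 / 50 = 93602591 / 999600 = 93.64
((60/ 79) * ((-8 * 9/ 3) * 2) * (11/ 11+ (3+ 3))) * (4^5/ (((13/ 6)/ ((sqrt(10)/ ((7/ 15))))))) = -265420800 * sqrt(10)/ 1027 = -817268.03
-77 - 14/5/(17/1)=-6559/85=-77.16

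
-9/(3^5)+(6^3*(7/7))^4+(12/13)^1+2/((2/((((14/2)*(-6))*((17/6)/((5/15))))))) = 764050474940/351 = 2176781979.89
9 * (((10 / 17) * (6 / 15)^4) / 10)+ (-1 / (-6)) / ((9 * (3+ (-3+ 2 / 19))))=217427 / 1147500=0.19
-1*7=-7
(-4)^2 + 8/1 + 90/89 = 2226/89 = 25.01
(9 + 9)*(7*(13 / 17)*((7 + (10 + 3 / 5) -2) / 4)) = 31941 / 85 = 375.78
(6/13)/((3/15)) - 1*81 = -1023/13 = -78.69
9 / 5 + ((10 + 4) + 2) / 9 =161 / 45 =3.58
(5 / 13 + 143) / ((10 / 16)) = 14912 / 65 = 229.42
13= 13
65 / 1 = 65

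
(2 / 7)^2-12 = -584 / 49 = -11.92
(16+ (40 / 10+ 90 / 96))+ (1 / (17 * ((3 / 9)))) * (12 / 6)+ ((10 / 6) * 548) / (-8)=-75787 / 816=-92.88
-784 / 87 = -9.01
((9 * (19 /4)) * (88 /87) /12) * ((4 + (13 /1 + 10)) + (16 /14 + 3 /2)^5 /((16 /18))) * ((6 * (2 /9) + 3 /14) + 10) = 25012340746635 /3493704704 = 7159.26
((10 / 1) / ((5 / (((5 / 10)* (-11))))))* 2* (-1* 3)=66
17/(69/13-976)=-0.02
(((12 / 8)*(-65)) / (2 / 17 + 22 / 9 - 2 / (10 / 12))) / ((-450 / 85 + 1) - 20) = 2535975 / 102424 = 24.76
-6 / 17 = -0.35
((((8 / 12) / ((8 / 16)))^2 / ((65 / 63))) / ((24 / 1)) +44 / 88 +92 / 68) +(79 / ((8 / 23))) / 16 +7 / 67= 461254193 / 28429440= 16.22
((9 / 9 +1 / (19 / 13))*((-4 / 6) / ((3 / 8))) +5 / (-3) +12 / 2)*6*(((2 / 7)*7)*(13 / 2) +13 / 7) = 47632 / 399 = 119.38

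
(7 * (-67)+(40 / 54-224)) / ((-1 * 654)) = 18691 / 17658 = 1.06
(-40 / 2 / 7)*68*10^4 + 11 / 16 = -1942856.46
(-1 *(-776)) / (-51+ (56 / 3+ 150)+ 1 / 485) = 141135 / 21401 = 6.59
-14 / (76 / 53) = -371 / 38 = -9.76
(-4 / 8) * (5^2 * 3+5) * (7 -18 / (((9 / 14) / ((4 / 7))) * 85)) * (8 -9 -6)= 32424 / 17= 1907.29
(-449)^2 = 201601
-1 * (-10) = 10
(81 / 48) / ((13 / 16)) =27 / 13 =2.08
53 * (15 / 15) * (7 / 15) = 371 / 15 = 24.73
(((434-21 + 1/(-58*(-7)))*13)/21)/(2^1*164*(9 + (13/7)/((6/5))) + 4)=2179827/29530816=0.07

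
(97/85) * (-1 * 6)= -582/85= -6.85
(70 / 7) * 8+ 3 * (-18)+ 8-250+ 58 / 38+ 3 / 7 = -28468 / 133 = -214.05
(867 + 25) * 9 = 8028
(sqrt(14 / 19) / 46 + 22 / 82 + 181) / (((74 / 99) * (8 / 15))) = 1485 * sqrt(266) / 517408 + 1379565 / 3034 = 454.75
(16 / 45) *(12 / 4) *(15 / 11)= 1.45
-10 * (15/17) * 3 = -450/17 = -26.47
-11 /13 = -0.85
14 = 14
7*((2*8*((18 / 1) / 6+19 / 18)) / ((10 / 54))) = 12264 / 5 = 2452.80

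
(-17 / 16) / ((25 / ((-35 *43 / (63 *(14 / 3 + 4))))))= 731 / 6240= 0.12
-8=-8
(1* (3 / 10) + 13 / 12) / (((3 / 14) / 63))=4067 / 10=406.70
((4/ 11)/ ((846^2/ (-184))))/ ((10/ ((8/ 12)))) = -184/ 29523285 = -0.00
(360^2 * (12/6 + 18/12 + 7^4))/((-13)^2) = 311623200/169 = 1843924.26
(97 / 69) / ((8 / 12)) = 97 / 46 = 2.11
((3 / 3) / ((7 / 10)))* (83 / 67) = 830 / 469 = 1.77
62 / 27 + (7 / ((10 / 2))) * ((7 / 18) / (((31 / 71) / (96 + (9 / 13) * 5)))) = 13744901 / 108810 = 126.32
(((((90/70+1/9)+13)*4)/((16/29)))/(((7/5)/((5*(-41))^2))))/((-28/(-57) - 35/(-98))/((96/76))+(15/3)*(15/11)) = 243184386500/581329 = 418324.88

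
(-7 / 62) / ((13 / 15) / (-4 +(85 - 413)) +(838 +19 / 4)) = -0.00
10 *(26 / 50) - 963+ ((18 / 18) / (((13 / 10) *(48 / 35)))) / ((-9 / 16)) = -1682689 / 1755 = -958.80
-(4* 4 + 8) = -24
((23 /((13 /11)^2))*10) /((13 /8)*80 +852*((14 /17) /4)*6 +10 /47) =11118085 /79849458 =0.14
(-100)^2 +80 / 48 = 30005 / 3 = 10001.67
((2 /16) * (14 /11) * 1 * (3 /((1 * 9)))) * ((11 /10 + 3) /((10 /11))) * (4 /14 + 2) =41 /75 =0.55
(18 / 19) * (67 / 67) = 18 / 19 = 0.95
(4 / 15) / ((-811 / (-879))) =1172 / 4055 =0.29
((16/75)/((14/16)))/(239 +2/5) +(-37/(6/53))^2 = 53702701277/502740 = 106820.03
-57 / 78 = -19 / 26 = -0.73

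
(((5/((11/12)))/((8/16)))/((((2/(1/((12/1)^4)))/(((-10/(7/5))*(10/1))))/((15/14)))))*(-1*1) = 0.02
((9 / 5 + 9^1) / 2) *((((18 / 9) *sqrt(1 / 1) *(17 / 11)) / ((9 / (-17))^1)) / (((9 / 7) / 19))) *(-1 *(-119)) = -9148006 / 165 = -55442.46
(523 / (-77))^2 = 273529 / 5929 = 46.13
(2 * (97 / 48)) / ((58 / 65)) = 6305 / 1392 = 4.53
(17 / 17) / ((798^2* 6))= 1 / 3820824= 0.00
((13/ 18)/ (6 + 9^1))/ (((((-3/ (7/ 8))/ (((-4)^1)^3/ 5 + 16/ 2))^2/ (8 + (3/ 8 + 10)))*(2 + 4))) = 31213/ 108000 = 0.29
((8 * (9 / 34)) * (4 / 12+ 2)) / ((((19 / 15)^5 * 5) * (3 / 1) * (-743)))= -4252500 / 31275606469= -0.00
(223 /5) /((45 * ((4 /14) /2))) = 6.94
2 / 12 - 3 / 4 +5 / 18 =-11 / 36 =-0.31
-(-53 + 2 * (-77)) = 207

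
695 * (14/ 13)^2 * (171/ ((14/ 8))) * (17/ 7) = 32325840/ 169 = 191277.16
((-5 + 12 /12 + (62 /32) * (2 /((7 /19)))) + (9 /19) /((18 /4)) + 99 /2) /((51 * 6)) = 0.18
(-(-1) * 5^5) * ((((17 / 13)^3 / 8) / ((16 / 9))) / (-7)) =-70.19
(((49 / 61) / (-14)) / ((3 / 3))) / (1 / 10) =-35 / 61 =-0.57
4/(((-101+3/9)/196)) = -1176/151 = -7.79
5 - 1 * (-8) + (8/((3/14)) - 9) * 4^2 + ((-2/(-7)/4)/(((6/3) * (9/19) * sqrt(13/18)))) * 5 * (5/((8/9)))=1425 * sqrt(26)/2912 + 1399/3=468.83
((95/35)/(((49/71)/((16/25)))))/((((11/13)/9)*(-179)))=-2525328/16884175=-0.15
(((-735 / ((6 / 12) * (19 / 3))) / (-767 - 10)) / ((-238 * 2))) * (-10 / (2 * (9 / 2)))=25 / 35853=0.00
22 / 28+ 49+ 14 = 893 / 14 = 63.79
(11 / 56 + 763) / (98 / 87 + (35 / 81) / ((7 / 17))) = 100393911 / 286216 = 350.76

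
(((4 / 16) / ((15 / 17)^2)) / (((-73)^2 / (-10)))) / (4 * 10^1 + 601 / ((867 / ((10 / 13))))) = -0.00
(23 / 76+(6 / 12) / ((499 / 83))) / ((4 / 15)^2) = 3291975 / 606784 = 5.43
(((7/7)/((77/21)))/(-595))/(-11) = 3/71995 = 0.00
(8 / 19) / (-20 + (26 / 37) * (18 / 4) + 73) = 148 / 19741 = 0.01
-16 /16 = -1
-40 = -40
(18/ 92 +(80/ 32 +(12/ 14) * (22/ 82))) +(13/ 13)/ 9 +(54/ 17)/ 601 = 1846446839/ 606981753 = 3.04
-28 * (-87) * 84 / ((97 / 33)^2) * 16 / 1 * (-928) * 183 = -605485153050624 / 9409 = -64351700823.75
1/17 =0.06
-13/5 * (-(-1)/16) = -13/80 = -0.16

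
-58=-58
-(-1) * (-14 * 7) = -98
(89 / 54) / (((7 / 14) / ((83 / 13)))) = 7387 / 351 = 21.05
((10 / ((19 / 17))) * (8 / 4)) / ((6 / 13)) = 2210 / 57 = 38.77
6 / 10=3 / 5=0.60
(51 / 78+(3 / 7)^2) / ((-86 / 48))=-12804 / 27391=-0.47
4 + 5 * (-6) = -26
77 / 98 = 11 / 14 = 0.79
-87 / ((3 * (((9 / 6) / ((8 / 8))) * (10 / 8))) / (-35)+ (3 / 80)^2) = 1299200 / 2379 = 546.11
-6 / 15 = -2 / 5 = -0.40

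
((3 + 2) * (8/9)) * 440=17600/9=1955.56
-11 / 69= -0.16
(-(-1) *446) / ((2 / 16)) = 3568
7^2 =49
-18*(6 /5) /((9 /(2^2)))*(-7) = 336 /5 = 67.20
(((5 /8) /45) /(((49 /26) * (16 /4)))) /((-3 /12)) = -13 /1764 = -0.01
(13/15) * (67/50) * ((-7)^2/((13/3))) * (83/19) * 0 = 0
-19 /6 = -3.17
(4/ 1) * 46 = 184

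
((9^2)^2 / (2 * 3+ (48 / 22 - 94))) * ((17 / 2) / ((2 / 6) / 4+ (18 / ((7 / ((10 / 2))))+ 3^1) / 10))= -389.35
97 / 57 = 1.70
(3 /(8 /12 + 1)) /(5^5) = 9 /15625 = 0.00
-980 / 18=-490 / 9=-54.44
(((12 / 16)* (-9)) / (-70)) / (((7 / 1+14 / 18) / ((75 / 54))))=27 / 1568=0.02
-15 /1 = -15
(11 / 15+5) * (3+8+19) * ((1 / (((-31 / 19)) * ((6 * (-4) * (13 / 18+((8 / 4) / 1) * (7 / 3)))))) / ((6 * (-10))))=-817 / 60140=-0.01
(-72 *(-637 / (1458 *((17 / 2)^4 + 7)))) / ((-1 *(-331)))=40768 / 2242284363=0.00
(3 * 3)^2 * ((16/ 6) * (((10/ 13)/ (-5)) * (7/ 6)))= -504/ 13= -38.77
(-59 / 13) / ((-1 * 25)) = 59 / 325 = 0.18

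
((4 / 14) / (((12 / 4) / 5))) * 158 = 1580 / 21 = 75.24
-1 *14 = -14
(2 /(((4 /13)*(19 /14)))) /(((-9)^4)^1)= 91 /124659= 0.00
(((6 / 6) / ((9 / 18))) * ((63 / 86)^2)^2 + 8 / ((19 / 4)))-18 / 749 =870361127399 / 389223656248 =2.24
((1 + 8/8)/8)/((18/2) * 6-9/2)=0.01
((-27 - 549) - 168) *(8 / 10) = -2976 / 5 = -595.20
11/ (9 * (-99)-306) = -11/ 1197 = -0.01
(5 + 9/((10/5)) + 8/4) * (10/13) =115/13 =8.85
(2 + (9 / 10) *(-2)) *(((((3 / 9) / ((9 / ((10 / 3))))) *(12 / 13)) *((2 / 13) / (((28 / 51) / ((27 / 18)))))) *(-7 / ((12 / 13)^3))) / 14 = -221 / 36288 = -0.01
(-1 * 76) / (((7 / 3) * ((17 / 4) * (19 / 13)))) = -624 / 119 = -5.24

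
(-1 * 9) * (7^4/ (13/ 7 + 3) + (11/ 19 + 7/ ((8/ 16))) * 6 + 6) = -3417453/ 646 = -5290.17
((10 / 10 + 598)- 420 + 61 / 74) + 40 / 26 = 174471 / 962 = 181.36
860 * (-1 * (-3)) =2580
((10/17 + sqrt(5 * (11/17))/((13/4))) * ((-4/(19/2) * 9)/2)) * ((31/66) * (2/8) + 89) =-352905/3553 -141162 * sqrt(935)/46189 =-192.78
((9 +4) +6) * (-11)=-209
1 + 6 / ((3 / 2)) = 5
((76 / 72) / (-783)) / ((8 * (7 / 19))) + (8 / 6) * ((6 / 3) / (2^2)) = 525815 / 789264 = 0.67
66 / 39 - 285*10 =-2848.31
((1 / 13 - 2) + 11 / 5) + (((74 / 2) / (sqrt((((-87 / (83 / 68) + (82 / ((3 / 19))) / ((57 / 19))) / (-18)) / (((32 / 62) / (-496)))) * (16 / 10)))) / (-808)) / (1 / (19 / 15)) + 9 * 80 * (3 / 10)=14058 / 65 - 2109 * sqrt(1262762) / 3810802720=216.28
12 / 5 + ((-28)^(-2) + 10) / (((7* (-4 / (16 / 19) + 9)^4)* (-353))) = 121351042628 / 50563195795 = 2.40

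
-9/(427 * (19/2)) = -18/8113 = -0.00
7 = 7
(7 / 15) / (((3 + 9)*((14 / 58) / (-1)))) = -29 / 180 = -0.16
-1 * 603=-603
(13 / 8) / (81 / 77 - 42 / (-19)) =19019 / 38184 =0.50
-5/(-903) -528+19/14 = -951107/1806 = -526.64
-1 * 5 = -5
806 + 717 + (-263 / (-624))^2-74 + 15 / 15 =564664369 / 389376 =1450.18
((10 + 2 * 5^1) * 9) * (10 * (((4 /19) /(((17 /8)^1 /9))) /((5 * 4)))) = 25920 /323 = 80.25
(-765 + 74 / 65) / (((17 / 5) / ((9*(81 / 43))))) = -36195579 / 9503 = -3808.86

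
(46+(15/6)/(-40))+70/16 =50.31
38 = 38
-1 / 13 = -0.08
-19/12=-1.58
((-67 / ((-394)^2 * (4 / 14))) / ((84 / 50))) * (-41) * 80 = 343375 / 116427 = 2.95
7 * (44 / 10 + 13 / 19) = 3381 / 95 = 35.59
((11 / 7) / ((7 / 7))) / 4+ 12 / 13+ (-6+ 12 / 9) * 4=-18947 / 1092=-17.35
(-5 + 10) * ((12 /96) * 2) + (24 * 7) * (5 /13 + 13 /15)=54981 /260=211.47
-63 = -63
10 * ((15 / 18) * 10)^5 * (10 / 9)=976562500 / 2187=446530.64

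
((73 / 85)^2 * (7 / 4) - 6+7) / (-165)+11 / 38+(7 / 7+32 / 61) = 9949041973 / 5526691500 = 1.80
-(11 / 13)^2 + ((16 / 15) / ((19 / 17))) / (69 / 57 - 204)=-7039163 / 9767355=-0.72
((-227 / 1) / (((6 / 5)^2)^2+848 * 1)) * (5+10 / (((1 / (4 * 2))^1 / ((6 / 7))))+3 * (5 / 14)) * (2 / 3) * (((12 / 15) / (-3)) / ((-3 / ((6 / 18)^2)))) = -29651875 / 225933624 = -0.13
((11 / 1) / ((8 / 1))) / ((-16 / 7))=-77 / 128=-0.60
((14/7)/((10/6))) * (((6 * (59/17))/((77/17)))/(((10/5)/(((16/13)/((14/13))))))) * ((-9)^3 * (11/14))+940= -865.71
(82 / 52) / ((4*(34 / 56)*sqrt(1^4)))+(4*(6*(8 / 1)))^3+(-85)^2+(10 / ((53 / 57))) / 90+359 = 497952855247 / 70278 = 7085472.77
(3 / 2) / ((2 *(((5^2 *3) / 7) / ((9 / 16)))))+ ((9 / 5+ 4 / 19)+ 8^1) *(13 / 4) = 990237 / 30400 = 32.57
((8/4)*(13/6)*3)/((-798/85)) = -1105/798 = -1.38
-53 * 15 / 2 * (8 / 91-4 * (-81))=-11723070 / 91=-128824.95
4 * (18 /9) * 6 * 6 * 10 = 2880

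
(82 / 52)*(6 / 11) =123 / 143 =0.86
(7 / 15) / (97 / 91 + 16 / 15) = 637 / 2911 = 0.22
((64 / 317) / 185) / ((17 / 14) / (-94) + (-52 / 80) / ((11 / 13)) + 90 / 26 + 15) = 0.00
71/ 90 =0.79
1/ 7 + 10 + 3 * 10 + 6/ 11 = 3133/ 77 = 40.69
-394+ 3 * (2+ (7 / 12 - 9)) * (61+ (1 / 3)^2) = -28267 / 18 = -1570.39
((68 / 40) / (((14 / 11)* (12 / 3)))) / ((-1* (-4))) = 187 / 2240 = 0.08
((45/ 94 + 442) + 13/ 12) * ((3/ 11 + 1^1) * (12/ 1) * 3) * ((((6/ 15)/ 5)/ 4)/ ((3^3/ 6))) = 3502366/ 38775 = 90.33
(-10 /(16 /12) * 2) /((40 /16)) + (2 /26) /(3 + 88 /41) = -16417 /2743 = -5.99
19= 19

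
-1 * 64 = -64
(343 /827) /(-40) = -343 /33080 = -0.01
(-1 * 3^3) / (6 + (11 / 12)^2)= -3888 / 985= -3.95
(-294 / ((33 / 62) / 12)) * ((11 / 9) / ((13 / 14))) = -8724.51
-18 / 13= -1.38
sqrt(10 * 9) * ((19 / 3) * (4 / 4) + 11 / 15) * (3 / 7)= 318 * sqrt(10) / 35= 28.73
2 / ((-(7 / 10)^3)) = -2000 / 343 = -5.83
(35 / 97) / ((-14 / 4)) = -10 / 97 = -0.10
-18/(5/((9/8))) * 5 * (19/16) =-1539/64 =-24.05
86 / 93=0.92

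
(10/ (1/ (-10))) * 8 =-800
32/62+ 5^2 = 791/31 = 25.52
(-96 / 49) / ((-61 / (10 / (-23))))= -960 / 68747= -0.01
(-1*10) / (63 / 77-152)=110 / 1663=0.07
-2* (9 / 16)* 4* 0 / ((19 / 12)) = 0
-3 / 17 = -0.18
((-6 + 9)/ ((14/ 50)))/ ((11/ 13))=975/ 77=12.66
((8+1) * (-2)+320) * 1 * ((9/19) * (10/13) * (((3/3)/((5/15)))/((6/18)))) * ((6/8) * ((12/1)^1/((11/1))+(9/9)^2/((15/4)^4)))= 814.05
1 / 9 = 0.11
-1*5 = -5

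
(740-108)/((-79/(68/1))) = -544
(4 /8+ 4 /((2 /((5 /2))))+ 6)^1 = 23 /2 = 11.50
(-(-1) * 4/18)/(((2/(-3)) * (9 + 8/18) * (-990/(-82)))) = -41/14025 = -0.00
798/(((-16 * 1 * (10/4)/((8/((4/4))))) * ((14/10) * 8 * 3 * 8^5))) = -19/131072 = -0.00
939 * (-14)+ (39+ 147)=-12960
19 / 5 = 3.80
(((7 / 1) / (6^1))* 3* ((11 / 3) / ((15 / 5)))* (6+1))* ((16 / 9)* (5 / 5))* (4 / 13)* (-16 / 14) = -19712 / 1053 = -18.72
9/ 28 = 0.32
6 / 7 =0.86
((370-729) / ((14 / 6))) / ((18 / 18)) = -1077 / 7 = -153.86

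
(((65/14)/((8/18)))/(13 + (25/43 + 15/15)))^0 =1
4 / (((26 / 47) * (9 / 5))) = 4.02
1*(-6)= -6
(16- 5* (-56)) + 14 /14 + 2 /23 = 6833 /23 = 297.09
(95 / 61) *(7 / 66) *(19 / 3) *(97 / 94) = 1225595 / 1135332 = 1.08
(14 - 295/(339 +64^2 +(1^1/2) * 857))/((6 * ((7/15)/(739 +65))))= 272531880/68089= 4002.58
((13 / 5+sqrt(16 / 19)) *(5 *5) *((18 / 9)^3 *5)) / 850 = 80 *sqrt(19) / 323+52 / 17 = 4.14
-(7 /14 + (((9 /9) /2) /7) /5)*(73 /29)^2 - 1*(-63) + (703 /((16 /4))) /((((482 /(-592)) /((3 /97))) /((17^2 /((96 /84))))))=-4482199212801 /2752407980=-1628.46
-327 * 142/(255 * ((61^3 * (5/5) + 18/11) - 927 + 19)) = -170258/211379785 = -0.00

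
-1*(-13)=13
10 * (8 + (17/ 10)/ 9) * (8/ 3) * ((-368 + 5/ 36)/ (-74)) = 9760091/ 8991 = 1085.54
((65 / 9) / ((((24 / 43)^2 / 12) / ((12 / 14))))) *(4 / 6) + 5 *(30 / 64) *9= 1089055 / 6048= 180.07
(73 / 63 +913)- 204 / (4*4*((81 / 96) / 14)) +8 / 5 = 221824 / 315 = 704.20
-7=-7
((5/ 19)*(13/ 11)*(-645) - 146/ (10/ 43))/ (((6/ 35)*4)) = -1514933/ 1254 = -1208.08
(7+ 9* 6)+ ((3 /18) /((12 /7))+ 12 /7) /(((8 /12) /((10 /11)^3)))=320377 /5082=63.04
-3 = -3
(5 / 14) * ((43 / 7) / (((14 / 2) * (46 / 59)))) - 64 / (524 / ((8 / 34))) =26229911 / 70275212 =0.37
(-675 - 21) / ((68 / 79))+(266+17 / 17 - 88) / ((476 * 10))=-3848701 / 4760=-808.55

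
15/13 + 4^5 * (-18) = -239601/13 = -18430.85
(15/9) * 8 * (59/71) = 2360/213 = 11.08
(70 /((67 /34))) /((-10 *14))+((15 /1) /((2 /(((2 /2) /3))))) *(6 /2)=971 /134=7.25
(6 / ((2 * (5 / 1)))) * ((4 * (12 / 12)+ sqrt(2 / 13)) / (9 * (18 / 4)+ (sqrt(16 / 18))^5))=-1492992 * sqrt(2) / 1936447085 -746496 * sqrt(13) / 25173812105+ 28697814 * sqrt(26) / 25173812105+ 114791256 / 1936447085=0.06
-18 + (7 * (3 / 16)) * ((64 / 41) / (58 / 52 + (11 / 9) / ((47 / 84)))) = -8619642 / 495977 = -17.38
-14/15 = -0.93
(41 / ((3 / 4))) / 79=164 / 237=0.69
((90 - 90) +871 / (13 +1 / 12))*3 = 31356 / 157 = 199.72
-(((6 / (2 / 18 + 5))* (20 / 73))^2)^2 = -85030560000 / 7946992159681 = -0.01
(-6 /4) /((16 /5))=-15 /32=-0.47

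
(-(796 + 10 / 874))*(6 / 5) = -2087142 / 2185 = -955.21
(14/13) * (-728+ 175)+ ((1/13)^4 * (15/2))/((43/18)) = -731394347/1228123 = -595.54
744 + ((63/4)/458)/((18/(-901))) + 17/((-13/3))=35169353/47632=738.36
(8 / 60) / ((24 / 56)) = 14 / 45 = 0.31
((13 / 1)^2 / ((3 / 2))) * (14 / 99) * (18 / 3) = 9464 / 99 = 95.60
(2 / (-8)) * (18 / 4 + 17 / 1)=-43 / 8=-5.38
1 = 1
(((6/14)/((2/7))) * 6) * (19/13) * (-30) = -5130/13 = -394.62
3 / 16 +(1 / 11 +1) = 225 / 176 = 1.28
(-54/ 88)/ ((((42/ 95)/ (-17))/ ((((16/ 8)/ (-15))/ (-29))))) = 969/ 8932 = 0.11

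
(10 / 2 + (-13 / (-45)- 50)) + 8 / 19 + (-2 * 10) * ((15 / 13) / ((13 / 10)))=-8964692 / 144495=-62.04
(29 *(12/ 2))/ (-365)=-174/ 365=-0.48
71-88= -17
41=41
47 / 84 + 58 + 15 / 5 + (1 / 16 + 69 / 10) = 115117 / 1680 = 68.52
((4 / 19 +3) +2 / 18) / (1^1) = 568 / 171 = 3.32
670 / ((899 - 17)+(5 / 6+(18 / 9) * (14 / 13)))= 0.76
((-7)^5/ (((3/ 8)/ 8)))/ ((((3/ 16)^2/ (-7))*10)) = 963780608/ 135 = 7139115.61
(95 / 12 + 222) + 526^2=3322871 / 12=276905.92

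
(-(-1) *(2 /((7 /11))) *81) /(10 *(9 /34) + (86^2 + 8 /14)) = 30294 /880507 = 0.03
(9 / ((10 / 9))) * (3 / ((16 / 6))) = 729 / 80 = 9.11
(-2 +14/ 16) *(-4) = 9/ 2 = 4.50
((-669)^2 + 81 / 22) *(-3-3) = -29539269 / 11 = -2685388.09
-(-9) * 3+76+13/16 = 1661/16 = 103.81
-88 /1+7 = -81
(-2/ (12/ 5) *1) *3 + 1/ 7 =-33/ 14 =-2.36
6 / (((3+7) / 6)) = 18 / 5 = 3.60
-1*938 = -938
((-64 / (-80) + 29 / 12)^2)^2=1387488001 / 12960000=107.06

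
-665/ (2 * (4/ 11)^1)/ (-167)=7315/ 1336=5.48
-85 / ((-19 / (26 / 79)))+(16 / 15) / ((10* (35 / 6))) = 1957766 / 1313375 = 1.49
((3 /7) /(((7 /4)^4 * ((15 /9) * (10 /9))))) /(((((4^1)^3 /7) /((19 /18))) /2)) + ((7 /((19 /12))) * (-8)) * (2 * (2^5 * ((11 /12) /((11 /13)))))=-2796678302 /1140475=-2452.20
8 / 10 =4 / 5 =0.80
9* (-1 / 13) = -9 / 13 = -0.69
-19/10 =-1.90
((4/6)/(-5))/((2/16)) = -16/15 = -1.07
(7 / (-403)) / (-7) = 1 / 403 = 0.00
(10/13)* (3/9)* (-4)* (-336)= 344.62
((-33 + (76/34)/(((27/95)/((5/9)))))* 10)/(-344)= 591365/710532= 0.83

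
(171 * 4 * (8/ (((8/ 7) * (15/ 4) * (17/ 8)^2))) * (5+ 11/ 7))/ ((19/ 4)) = 565248/ 1445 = 391.18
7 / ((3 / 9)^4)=567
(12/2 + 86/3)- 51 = -49/3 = -16.33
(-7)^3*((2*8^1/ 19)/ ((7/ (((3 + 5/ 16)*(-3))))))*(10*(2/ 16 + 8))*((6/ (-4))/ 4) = -7596225/ 608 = -12493.79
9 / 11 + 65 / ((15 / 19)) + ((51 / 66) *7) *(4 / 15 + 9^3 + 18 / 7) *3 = 3946433 / 330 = 11958.89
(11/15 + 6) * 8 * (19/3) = 15352/45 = 341.16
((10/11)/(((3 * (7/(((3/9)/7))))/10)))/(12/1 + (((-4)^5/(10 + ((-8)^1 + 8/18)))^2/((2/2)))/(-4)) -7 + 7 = -275/585092781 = -0.00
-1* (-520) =520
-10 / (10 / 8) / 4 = -2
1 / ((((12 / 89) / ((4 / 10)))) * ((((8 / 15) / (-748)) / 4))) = -16643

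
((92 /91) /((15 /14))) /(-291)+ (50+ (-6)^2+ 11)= 97.00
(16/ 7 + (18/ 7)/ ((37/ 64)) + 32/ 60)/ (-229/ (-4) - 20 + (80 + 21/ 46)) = 2597344/ 42070665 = 0.06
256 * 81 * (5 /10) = 10368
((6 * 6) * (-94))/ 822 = -564/ 137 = -4.12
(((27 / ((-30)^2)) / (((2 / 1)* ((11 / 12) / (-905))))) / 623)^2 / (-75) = -884547 / 117409022500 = -0.00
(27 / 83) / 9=0.04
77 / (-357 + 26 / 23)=-1771 / 8185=-0.22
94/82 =47/41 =1.15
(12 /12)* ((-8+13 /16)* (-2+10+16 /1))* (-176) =30360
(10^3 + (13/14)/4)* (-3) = -168039/56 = -3000.70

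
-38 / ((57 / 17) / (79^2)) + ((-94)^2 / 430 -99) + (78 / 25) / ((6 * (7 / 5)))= -63940900 / 903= -70809.41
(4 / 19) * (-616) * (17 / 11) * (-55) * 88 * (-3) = -55292160 / 19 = -2910113.68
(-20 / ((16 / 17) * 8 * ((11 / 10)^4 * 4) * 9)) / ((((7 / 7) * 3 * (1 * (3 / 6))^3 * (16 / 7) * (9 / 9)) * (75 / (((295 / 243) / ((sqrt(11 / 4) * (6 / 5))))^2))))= -32362421875 / 110923479420336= -0.00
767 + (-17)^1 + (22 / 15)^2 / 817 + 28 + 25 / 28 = 4009052977 / 5147100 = 778.90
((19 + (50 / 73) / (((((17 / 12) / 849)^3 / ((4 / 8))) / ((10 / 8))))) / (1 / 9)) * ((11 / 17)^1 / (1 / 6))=19629234579436614 / 6097033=3219473238.78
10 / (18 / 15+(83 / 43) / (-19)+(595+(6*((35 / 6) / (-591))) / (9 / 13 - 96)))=4273195950 / 254724796159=0.02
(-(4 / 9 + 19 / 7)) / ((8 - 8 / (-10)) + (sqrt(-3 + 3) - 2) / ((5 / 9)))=-995 / 1638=-0.61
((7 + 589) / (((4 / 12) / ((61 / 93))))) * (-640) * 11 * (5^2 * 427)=-2732226112000 / 31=-88136326193.55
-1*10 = -10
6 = 6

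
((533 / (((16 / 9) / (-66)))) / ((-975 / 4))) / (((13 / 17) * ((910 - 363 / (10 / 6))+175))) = 0.12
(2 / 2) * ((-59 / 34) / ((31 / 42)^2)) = -52038 / 16337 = -3.19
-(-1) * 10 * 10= 100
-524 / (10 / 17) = -4454 / 5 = -890.80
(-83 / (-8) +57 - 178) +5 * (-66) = -3525 / 8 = -440.62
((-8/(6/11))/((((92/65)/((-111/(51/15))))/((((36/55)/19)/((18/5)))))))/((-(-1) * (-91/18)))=-33300/52003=-0.64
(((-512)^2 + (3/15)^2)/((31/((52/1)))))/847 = 340787252/656425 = 519.16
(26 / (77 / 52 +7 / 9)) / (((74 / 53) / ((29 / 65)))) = 719316 / 195545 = 3.68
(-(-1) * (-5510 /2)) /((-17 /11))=30305 /17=1782.65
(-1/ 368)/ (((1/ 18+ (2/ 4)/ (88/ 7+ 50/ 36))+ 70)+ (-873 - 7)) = 15831/ 4718372168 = 0.00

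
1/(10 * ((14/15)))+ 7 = 199/28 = 7.11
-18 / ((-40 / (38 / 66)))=57 / 220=0.26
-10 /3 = -3.33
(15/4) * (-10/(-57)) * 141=3525/38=92.76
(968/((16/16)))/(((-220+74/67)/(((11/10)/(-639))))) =178354/23428935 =0.01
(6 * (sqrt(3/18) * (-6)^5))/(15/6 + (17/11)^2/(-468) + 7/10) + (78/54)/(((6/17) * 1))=221/54 -2201696640 * sqrt(6)/904603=-5957.68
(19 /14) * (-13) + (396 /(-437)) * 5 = -135659 /6118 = -22.17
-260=-260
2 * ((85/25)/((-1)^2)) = 34/5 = 6.80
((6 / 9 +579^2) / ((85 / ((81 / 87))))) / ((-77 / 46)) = -11896290 / 5423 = -2193.67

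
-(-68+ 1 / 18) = 1223 / 18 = 67.94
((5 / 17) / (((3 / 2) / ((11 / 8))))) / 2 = 55 / 408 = 0.13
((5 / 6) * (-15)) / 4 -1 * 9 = -97 / 8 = -12.12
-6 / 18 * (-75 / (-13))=-25 / 13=-1.92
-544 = -544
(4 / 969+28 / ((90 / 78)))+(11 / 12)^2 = 5839831 / 232560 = 25.11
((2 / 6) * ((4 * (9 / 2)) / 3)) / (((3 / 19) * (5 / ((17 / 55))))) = 646 / 825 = 0.78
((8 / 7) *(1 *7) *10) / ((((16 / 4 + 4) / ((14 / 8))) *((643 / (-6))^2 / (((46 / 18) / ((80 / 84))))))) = 3381 / 826898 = 0.00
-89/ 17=-5.24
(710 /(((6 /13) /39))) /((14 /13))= 779935 /14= 55709.64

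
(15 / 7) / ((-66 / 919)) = -4595 / 154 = -29.84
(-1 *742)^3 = -408518488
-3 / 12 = -1 / 4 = -0.25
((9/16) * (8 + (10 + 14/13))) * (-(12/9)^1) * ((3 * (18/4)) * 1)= -2511/13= -193.15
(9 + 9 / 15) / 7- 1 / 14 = 13 / 10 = 1.30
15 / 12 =5 / 4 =1.25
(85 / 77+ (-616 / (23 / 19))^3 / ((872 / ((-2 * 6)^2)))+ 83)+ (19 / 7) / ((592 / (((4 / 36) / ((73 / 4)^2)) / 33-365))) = -27039438920909045477827 / 1242607247413488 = -21760245.63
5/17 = 0.29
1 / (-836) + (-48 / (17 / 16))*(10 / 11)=-583697 / 14212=-41.07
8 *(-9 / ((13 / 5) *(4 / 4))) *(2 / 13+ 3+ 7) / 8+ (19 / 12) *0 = -5940 / 169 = -35.15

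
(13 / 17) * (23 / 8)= 299 / 136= 2.20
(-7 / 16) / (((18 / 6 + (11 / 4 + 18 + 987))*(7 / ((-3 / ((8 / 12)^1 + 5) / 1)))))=9 / 274924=0.00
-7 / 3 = -2.33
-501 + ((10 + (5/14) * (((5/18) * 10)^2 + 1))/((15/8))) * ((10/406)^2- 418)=-80010319987/23365503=-3424.29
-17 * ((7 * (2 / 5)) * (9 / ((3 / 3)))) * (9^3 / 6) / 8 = -6506.32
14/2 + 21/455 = 458/65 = 7.05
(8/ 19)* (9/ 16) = 9/ 38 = 0.24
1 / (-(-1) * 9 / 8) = 8 / 9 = 0.89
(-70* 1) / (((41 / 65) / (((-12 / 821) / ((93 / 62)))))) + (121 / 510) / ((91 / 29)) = 1.16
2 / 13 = 0.15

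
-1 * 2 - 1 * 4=-6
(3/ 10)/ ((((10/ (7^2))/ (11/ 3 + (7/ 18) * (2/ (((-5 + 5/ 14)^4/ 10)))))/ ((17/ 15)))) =98587173517/ 16065562500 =6.14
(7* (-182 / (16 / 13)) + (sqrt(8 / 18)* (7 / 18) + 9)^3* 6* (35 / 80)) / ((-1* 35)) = -7863337 / 262440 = -29.96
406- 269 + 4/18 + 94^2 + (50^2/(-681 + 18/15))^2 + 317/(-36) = 414895830391/46212804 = 8977.94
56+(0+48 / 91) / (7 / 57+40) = 11657288 / 208117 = 56.01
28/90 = 14/45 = 0.31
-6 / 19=-0.32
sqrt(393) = 19.82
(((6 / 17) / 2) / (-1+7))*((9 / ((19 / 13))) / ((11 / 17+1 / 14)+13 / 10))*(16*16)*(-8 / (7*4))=-149760 / 22819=-6.56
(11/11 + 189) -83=107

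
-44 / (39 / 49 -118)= 2156 / 5743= 0.38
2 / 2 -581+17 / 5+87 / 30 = -5737 / 10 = -573.70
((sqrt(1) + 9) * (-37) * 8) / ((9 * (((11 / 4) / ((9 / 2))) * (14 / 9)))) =-26640 / 77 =-345.97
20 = 20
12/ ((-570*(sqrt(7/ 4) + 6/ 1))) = -48/ 13015 + 4*sqrt(7)/ 13015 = -0.00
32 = 32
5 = 5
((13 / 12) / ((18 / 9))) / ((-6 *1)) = -13 / 144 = -0.09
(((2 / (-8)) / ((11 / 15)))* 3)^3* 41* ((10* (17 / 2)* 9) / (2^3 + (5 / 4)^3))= -2858135625 / 847847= -3371.05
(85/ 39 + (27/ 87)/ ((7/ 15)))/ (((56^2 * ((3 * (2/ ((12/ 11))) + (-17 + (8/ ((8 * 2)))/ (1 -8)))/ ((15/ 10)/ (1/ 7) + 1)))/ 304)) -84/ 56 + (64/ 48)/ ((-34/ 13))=-348569435/ 152623926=-2.28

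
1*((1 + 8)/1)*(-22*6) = -1188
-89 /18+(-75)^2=101161 /18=5620.06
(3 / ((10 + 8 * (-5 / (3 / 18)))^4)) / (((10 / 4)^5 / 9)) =54 / 546564453125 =0.00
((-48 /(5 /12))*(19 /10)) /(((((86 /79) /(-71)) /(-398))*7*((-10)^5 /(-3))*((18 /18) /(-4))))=2290423932 /23515625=97.40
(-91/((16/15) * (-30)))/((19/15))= 1365/608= 2.25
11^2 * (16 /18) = 968 /9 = 107.56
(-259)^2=67081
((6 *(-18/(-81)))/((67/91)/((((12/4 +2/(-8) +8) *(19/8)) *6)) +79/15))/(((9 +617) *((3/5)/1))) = 3717350/5520167847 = 0.00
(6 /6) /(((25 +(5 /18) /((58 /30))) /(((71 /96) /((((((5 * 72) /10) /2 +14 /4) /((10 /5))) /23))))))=47357 /752500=0.06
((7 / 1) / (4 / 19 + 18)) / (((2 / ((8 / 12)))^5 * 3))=0.00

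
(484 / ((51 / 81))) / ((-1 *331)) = -13068 / 5627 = -2.32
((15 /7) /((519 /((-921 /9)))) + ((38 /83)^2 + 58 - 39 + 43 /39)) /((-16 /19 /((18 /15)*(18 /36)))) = -122954901723 /8676282160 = -14.17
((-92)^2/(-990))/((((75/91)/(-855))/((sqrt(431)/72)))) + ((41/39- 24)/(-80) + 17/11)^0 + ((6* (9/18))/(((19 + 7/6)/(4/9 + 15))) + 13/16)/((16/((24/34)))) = 149711/131648 + 914641* sqrt(431)/7425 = 2558.50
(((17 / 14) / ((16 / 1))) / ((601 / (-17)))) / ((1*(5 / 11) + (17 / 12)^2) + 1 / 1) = -28611 / 46133962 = -0.00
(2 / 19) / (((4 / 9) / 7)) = 63 / 38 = 1.66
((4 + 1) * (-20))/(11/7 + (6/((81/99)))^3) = -18900/74833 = -0.25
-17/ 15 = -1.13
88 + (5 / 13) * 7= 1179 / 13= 90.69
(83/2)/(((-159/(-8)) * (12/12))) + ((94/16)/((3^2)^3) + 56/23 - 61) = -401450635/7109208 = -56.47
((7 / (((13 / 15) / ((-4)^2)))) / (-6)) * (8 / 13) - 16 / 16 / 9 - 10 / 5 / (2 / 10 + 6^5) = -790427059 / 59138001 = -13.37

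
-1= -1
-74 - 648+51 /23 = -16555 /23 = -719.78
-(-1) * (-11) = -11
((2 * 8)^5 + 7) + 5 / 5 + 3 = 1048587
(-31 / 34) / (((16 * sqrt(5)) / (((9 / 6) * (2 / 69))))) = -31 * sqrt(5) / 62560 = -0.00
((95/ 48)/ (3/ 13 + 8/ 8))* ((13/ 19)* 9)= 2535/ 256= 9.90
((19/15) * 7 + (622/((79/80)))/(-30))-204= -85371/395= -216.13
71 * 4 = 284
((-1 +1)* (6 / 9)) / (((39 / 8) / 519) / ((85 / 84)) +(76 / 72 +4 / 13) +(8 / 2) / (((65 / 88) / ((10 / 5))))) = 0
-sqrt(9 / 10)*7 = -21*sqrt(10) / 10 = -6.64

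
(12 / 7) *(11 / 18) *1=22 / 21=1.05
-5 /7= -0.71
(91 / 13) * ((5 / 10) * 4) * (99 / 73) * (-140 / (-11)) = 17640 / 73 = 241.64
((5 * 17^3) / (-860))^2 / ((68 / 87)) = 1043.87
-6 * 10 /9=-20 /3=-6.67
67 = 67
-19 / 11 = -1.73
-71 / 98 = -0.72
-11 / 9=-1.22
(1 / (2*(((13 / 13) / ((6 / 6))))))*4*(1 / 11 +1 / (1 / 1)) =24 / 11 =2.18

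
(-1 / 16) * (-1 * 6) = 3 / 8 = 0.38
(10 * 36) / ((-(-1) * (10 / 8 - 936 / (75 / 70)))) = -7200 / 17447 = -0.41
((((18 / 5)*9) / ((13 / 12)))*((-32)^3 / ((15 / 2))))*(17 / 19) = -721944576 / 6175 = -116914.10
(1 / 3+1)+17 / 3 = 7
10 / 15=0.67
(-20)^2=400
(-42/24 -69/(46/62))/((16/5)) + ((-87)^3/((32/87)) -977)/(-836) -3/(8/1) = 2112.70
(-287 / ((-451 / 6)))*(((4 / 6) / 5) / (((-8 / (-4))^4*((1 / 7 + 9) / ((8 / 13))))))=49 / 22880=0.00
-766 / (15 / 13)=-9958 / 15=-663.87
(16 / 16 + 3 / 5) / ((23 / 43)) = 344 / 115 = 2.99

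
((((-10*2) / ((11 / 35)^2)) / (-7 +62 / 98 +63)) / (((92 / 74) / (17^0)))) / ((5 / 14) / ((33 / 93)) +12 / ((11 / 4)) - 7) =336140 / 190509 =1.76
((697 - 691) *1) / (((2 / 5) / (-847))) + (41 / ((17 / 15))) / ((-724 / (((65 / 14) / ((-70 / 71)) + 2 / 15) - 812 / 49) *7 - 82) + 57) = -12704.83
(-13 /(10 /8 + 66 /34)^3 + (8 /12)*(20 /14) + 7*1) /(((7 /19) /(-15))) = -307.49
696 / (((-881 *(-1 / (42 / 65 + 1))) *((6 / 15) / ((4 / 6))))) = 24824 / 11453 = 2.17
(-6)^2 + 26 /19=710 /19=37.37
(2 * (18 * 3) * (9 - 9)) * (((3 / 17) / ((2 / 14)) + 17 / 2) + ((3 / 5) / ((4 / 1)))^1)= 0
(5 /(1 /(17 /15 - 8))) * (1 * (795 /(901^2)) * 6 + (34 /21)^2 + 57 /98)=-4465040215 /40528782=-110.17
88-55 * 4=-132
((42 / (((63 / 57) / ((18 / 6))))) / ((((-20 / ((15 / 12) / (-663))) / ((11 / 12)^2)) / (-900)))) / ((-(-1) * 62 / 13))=-57475 / 33728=-1.70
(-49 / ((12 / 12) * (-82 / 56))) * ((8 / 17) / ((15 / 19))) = 208544 / 10455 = 19.95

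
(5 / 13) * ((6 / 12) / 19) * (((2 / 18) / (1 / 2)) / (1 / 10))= 50 / 2223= 0.02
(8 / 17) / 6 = 4 / 51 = 0.08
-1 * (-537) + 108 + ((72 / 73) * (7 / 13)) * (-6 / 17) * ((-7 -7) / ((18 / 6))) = 10419897 / 16133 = 645.87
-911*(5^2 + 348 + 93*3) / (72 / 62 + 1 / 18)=-331436376 / 679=-488124.27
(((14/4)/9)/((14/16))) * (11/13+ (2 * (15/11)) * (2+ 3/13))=3964/1287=3.08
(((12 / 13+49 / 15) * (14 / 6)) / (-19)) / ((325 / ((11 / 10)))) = -0.00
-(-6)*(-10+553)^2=1769094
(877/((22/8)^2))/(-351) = -14032/42471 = -0.33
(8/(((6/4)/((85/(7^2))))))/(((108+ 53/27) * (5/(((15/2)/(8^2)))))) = 2295/1163848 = 0.00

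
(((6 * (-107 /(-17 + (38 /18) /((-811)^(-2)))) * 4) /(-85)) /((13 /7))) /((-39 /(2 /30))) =-8988 /448782208225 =-0.00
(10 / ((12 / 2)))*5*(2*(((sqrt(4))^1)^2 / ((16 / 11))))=275 / 6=45.83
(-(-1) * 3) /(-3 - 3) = -1 /2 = -0.50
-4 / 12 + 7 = 20 / 3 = 6.67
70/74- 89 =-3258/37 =-88.05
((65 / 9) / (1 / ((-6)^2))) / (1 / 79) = 20540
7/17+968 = 16463/17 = 968.41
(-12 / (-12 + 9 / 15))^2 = 400 / 361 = 1.11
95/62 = 1.53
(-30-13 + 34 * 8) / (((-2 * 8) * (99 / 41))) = -9389 / 1584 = -5.93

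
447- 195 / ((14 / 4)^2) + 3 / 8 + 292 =283595 / 392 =723.46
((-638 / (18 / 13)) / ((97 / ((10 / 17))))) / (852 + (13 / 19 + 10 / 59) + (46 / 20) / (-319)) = -148296305300 / 45261644391207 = -0.00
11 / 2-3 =5 / 2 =2.50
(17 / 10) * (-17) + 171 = 1421 / 10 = 142.10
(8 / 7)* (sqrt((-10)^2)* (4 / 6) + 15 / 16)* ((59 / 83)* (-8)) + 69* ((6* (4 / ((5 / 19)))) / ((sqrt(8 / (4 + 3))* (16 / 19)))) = -86140 / 1743 + 74727* sqrt(14) / 40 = 6940.65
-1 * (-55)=55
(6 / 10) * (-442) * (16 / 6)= -3536 / 5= -707.20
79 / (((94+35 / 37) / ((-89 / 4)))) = -260147 / 14052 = -18.51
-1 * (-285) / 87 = 95 / 29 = 3.28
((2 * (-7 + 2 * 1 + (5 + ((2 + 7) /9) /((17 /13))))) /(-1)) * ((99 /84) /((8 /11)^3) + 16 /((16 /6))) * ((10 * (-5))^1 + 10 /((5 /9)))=1689207 /3808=443.59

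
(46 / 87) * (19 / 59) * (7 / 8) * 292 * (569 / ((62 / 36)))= 762370098 / 53041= 14373.22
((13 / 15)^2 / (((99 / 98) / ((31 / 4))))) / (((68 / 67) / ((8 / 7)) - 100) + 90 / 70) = -0.06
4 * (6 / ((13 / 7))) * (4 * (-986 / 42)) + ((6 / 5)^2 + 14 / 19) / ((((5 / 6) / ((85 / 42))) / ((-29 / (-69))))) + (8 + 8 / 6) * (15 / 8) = -7121175413 / 5965050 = -1193.82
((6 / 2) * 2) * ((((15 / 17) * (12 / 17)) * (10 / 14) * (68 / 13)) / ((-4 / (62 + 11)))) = -394200 / 1547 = -254.82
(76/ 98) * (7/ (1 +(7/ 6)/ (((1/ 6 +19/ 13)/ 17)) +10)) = 2413/ 10304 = 0.23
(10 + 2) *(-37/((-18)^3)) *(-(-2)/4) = 37/972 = 0.04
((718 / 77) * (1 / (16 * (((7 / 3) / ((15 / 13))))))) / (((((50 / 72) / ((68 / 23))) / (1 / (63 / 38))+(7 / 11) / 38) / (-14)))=-4638280 / 466921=-9.93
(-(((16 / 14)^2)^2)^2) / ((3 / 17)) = -285212672 / 17294403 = -16.49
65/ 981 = 0.07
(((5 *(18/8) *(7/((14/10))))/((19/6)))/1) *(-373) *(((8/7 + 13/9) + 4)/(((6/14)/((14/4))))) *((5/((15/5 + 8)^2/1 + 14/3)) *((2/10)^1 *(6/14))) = -1215.58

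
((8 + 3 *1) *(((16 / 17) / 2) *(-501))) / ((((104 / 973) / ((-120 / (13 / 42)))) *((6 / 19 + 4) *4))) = 64185569910 / 117793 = 544901.39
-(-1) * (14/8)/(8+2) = 7/40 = 0.18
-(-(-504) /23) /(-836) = 126 /4807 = 0.03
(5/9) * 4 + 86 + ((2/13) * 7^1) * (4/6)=10406/117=88.94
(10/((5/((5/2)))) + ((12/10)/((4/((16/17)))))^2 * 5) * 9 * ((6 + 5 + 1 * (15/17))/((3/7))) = 33091842/24565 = 1347.11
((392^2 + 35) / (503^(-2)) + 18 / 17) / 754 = 22795962585 / 442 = 51574575.98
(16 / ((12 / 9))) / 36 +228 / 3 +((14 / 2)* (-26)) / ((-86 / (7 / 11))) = 110228 / 1419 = 77.68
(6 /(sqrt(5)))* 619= 3714* sqrt(5) /5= 1660.95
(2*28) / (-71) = -56 / 71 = -0.79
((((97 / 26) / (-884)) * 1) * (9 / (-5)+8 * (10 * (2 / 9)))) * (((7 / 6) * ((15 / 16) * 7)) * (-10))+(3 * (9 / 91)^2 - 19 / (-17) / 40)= 4232774951 / 810875520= 5.22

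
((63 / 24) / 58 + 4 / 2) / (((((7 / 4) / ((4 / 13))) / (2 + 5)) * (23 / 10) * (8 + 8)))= 365 / 5336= 0.07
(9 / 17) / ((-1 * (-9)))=1 / 17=0.06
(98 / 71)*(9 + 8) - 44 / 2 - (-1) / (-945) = 1.46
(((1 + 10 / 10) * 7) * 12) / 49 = 3.43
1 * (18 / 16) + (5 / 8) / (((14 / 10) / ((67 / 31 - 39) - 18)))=-40547 / 1736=-23.36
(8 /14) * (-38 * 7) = -152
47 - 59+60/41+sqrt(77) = -432/41+sqrt(77) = -1.76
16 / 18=0.89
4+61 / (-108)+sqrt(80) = 371 / 108+4 * sqrt(5) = 12.38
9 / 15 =3 / 5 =0.60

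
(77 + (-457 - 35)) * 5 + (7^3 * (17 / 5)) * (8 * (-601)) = -28045823 / 5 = -5609164.60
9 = 9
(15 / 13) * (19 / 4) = 285 / 52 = 5.48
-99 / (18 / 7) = -77 / 2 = -38.50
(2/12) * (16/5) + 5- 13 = -112/15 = -7.47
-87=-87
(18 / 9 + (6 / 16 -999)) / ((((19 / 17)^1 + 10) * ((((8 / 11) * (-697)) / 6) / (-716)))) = -2242691 / 2952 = -759.72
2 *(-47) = -94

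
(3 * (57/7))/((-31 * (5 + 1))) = -57/434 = -0.13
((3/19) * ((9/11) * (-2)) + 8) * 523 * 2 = 1692428/209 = 8097.74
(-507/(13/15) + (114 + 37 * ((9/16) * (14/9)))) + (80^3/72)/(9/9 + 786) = -24342247/56664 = -429.59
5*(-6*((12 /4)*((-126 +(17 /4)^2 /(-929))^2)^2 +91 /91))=-553994589318635758220067885 /24406909507371008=-22698268666.56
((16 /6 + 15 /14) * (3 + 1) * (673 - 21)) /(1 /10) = 2047280 /21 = 97489.52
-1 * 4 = -4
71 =71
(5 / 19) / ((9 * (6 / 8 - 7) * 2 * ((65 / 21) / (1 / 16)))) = -7 / 148200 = -0.00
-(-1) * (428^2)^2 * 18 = 604014801408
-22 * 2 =-44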